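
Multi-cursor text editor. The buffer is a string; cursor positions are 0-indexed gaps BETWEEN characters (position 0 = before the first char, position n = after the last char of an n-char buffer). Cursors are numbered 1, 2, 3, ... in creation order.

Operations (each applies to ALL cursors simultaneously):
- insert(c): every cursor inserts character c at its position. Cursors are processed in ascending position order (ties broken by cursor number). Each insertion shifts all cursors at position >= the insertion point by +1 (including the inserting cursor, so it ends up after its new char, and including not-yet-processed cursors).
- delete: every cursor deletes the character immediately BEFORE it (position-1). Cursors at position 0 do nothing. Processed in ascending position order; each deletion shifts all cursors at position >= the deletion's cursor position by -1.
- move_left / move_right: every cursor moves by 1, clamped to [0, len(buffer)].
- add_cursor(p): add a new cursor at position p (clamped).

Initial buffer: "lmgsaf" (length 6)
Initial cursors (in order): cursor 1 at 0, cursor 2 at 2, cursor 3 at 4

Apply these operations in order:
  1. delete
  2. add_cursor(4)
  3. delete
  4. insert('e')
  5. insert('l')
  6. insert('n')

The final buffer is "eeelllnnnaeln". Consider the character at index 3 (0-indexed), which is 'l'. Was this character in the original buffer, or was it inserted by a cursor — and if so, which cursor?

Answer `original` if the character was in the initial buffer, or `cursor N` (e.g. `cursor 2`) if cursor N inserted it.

Answer: cursor 1

Derivation:
After op 1 (delete): buffer="lgaf" (len 4), cursors c1@0 c2@1 c3@2, authorship ....
After op 2 (add_cursor(4)): buffer="lgaf" (len 4), cursors c1@0 c2@1 c3@2 c4@4, authorship ....
After op 3 (delete): buffer="a" (len 1), cursors c1@0 c2@0 c3@0 c4@1, authorship .
After op 4 (insert('e')): buffer="eeeae" (len 5), cursors c1@3 c2@3 c3@3 c4@5, authorship 123.4
After op 5 (insert('l')): buffer="eeelllael" (len 9), cursors c1@6 c2@6 c3@6 c4@9, authorship 123123.44
After op 6 (insert('n')): buffer="eeelllnnnaeln" (len 13), cursors c1@9 c2@9 c3@9 c4@13, authorship 123123123.444
Authorship (.=original, N=cursor N): 1 2 3 1 2 3 1 2 3 . 4 4 4
Index 3: author = 1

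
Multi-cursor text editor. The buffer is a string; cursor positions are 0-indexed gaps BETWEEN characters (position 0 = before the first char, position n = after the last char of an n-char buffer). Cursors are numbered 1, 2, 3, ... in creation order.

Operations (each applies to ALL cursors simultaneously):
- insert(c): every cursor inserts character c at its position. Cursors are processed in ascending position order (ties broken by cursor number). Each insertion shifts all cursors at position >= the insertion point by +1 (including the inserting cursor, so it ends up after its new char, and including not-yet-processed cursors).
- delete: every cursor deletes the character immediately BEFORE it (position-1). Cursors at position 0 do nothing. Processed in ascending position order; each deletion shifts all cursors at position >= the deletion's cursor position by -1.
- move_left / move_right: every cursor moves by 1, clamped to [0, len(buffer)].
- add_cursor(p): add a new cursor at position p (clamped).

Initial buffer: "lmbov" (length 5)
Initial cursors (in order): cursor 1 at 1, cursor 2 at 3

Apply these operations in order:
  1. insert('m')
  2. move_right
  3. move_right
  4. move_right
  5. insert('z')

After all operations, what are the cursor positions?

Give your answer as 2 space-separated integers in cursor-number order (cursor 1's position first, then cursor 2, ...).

After op 1 (insert('m')): buffer="lmmbmov" (len 7), cursors c1@2 c2@5, authorship .1..2..
After op 2 (move_right): buffer="lmmbmov" (len 7), cursors c1@3 c2@6, authorship .1..2..
After op 3 (move_right): buffer="lmmbmov" (len 7), cursors c1@4 c2@7, authorship .1..2..
After op 4 (move_right): buffer="lmmbmov" (len 7), cursors c1@5 c2@7, authorship .1..2..
After op 5 (insert('z')): buffer="lmmbmzovz" (len 9), cursors c1@6 c2@9, authorship .1..21..2

Answer: 6 9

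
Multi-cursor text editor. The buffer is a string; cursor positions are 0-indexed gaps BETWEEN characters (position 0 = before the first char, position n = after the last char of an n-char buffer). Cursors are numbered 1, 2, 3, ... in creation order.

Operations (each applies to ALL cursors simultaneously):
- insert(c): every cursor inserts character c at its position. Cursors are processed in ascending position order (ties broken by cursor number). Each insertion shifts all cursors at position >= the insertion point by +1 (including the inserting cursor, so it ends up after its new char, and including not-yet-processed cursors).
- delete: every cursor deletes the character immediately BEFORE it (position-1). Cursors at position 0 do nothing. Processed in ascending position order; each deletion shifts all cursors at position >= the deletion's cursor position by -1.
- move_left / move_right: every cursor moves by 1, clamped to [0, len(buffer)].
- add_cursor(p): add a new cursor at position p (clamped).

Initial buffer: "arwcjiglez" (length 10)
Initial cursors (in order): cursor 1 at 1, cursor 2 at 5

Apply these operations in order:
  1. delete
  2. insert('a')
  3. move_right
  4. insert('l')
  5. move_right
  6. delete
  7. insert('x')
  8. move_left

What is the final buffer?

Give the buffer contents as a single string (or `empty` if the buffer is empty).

After op 1 (delete): buffer="rwciglez" (len 8), cursors c1@0 c2@3, authorship ........
After op 2 (insert('a')): buffer="arwcaiglez" (len 10), cursors c1@1 c2@5, authorship 1...2.....
After op 3 (move_right): buffer="arwcaiglez" (len 10), cursors c1@2 c2@6, authorship 1...2.....
After op 4 (insert('l')): buffer="arlwcailglez" (len 12), cursors c1@3 c2@8, authorship 1.1..2.2....
After op 5 (move_right): buffer="arlwcailglez" (len 12), cursors c1@4 c2@9, authorship 1.1..2.2....
After op 6 (delete): buffer="arlcaillez" (len 10), cursors c1@3 c2@7, authorship 1.1.2.2...
After op 7 (insert('x')): buffer="arlxcailxlez" (len 12), cursors c1@4 c2@9, authorship 1.11.2.22...
After op 8 (move_left): buffer="arlxcailxlez" (len 12), cursors c1@3 c2@8, authorship 1.11.2.22...

Answer: arlxcailxlez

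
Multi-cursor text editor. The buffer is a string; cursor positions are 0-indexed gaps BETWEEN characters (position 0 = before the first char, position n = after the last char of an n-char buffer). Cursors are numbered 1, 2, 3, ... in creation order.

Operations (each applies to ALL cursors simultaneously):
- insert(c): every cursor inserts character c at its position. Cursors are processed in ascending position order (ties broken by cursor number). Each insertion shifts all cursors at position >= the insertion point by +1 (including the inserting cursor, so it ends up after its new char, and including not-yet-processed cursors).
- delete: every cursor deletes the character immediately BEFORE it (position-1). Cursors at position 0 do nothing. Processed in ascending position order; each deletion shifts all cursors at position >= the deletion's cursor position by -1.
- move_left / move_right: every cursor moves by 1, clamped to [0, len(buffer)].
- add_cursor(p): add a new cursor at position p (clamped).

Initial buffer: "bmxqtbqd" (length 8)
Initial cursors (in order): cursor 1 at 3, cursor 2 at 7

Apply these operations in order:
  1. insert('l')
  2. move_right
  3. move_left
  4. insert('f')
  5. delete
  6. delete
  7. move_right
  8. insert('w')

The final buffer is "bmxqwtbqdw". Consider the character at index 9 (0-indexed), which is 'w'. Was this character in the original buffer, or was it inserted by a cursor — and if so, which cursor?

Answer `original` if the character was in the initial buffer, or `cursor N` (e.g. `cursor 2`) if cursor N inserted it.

After op 1 (insert('l')): buffer="bmxlqtbqld" (len 10), cursors c1@4 c2@9, authorship ...1....2.
After op 2 (move_right): buffer="bmxlqtbqld" (len 10), cursors c1@5 c2@10, authorship ...1....2.
After op 3 (move_left): buffer="bmxlqtbqld" (len 10), cursors c1@4 c2@9, authorship ...1....2.
After op 4 (insert('f')): buffer="bmxlfqtbqlfd" (len 12), cursors c1@5 c2@11, authorship ...11....22.
After op 5 (delete): buffer="bmxlqtbqld" (len 10), cursors c1@4 c2@9, authorship ...1....2.
After op 6 (delete): buffer="bmxqtbqd" (len 8), cursors c1@3 c2@7, authorship ........
After op 7 (move_right): buffer="bmxqtbqd" (len 8), cursors c1@4 c2@8, authorship ........
After op 8 (insert('w')): buffer="bmxqwtbqdw" (len 10), cursors c1@5 c2@10, authorship ....1....2
Authorship (.=original, N=cursor N): . . . . 1 . . . . 2
Index 9: author = 2

Answer: cursor 2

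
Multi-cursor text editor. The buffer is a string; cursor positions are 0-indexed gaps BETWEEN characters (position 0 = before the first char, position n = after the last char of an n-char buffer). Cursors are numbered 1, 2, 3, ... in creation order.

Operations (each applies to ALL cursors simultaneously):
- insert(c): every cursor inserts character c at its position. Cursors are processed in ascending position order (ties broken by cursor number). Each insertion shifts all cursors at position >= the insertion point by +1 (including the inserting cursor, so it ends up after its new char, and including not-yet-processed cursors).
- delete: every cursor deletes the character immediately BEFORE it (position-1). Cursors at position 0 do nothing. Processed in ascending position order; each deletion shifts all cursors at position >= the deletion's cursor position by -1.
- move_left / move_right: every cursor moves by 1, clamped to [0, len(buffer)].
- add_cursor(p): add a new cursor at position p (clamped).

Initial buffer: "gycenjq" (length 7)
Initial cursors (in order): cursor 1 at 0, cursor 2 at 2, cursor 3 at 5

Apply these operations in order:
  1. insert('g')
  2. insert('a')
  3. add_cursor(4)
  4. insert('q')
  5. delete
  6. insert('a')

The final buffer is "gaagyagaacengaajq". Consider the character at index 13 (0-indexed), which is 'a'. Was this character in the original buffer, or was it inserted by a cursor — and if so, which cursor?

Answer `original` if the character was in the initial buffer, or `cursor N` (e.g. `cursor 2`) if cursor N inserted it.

Answer: cursor 3

Derivation:
After op 1 (insert('g')): buffer="ggygcengjq" (len 10), cursors c1@1 c2@4 c3@8, authorship 1..2...3..
After op 2 (insert('a')): buffer="gagygacengajq" (len 13), cursors c1@2 c2@6 c3@11, authorship 11..22...33..
After op 3 (add_cursor(4)): buffer="gagygacengajq" (len 13), cursors c1@2 c4@4 c2@6 c3@11, authorship 11..22...33..
After op 4 (insert('q')): buffer="gaqgyqgaqcengaqjq" (len 17), cursors c1@3 c4@6 c2@9 c3@15, authorship 111..4222...333..
After op 5 (delete): buffer="gagygacengajq" (len 13), cursors c1@2 c4@4 c2@6 c3@11, authorship 11..22...33..
After op 6 (insert('a')): buffer="gaagyagaacengaajq" (len 17), cursors c1@3 c4@6 c2@9 c3@15, authorship 111..4222...333..
Authorship (.=original, N=cursor N): 1 1 1 . . 4 2 2 2 . . . 3 3 3 . .
Index 13: author = 3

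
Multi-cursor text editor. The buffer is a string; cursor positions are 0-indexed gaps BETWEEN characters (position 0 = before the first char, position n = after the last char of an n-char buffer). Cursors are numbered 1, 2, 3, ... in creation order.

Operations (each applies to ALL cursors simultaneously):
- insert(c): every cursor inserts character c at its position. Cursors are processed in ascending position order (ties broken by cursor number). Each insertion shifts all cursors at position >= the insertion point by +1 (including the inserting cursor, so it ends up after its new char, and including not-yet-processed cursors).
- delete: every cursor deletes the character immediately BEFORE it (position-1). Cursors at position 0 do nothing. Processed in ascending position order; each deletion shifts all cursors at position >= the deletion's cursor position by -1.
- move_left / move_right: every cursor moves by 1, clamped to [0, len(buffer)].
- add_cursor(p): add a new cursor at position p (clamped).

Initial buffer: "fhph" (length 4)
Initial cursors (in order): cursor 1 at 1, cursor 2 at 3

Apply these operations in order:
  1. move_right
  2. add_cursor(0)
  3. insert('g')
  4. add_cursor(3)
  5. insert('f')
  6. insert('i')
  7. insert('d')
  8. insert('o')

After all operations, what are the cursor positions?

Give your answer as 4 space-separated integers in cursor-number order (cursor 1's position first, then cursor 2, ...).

Answer: 16 23 5 11

Derivation:
After op 1 (move_right): buffer="fhph" (len 4), cursors c1@2 c2@4, authorship ....
After op 2 (add_cursor(0)): buffer="fhph" (len 4), cursors c3@0 c1@2 c2@4, authorship ....
After op 3 (insert('g')): buffer="gfhgphg" (len 7), cursors c3@1 c1@4 c2@7, authorship 3..1..2
After op 4 (add_cursor(3)): buffer="gfhgphg" (len 7), cursors c3@1 c4@3 c1@4 c2@7, authorship 3..1..2
After op 5 (insert('f')): buffer="gffhfgfphgf" (len 11), cursors c3@2 c4@5 c1@7 c2@11, authorship 33..411..22
After op 6 (insert('i')): buffer="gfifhfigfiphgfi" (len 15), cursors c3@3 c4@7 c1@10 c2@15, authorship 333..44111..222
After op 7 (insert('d')): buffer="gfidfhfidgfidphgfid" (len 19), cursors c3@4 c4@9 c1@13 c2@19, authorship 3333..4441111..2222
After op 8 (insert('o')): buffer="gfidofhfidogfidophgfido" (len 23), cursors c3@5 c4@11 c1@16 c2@23, authorship 33333..444411111..22222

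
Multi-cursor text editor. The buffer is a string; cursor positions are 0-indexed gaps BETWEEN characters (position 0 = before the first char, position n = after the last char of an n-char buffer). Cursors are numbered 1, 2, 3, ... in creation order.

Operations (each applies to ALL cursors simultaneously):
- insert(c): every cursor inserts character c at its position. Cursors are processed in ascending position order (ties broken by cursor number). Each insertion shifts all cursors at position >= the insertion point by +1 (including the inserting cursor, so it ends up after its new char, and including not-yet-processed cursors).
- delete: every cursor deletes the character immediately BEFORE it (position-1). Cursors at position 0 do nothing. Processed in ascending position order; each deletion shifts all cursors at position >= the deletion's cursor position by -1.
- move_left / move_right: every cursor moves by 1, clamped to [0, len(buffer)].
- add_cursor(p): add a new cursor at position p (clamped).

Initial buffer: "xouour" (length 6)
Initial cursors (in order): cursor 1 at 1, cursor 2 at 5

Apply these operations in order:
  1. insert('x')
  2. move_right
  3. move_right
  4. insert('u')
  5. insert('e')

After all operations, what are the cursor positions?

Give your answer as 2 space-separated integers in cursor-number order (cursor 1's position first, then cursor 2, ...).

After op 1 (insert('x')): buffer="xxououxr" (len 8), cursors c1@2 c2@7, authorship .1....2.
After op 2 (move_right): buffer="xxououxr" (len 8), cursors c1@3 c2@8, authorship .1....2.
After op 3 (move_right): buffer="xxououxr" (len 8), cursors c1@4 c2@8, authorship .1....2.
After op 4 (insert('u')): buffer="xxouuouxru" (len 10), cursors c1@5 c2@10, authorship .1..1..2.2
After op 5 (insert('e')): buffer="xxouueouxrue" (len 12), cursors c1@6 c2@12, authorship .1..11..2.22

Answer: 6 12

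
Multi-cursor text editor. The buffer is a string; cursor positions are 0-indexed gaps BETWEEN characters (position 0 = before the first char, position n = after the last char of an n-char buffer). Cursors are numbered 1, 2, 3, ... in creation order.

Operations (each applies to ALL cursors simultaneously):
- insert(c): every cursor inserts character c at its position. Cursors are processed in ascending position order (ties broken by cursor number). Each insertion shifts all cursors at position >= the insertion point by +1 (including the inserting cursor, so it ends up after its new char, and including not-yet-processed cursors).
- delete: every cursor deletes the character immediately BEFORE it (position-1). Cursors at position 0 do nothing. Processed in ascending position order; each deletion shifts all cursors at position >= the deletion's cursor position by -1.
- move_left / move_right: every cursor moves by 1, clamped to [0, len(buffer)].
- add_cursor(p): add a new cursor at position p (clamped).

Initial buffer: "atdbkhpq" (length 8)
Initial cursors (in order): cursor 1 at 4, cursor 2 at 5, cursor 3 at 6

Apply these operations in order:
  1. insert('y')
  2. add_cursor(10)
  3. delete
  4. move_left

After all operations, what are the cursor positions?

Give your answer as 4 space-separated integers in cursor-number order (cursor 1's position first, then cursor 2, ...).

Answer: 3 4 5 5

Derivation:
After op 1 (insert('y')): buffer="atdbykyhypq" (len 11), cursors c1@5 c2@7 c3@9, authorship ....1.2.3..
After op 2 (add_cursor(10)): buffer="atdbykyhypq" (len 11), cursors c1@5 c2@7 c3@9 c4@10, authorship ....1.2.3..
After op 3 (delete): buffer="atdbkhq" (len 7), cursors c1@4 c2@5 c3@6 c4@6, authorship .......
After op 4 (move_left): buffer="atdbkhq" (len 7), cursors c1@3 c2@4 c3@5 c4@5, authorship .......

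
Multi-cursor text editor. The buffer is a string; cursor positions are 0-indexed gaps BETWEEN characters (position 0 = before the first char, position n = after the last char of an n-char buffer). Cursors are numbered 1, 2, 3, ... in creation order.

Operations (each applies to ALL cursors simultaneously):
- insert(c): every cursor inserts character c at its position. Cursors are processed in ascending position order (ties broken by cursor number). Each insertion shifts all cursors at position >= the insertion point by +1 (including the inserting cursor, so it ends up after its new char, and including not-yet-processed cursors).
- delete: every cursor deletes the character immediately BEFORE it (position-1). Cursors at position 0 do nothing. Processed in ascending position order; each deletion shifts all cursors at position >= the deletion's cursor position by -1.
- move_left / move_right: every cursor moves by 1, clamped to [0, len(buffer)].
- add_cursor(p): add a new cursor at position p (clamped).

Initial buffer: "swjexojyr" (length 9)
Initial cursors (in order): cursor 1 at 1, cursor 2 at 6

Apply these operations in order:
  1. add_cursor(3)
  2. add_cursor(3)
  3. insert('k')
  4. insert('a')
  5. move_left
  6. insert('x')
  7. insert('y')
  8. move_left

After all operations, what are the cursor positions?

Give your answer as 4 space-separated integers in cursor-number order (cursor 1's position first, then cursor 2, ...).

After op 1 (add_cursor(3)): buffer="swjexojyr" (len 9), cursors c1@1 c3@3 c2@6, authorship .........
After op 2 (add_cursor(3)): buffer="swjexojyr" (len 9), cursors c1@1 c3@3 c4@3 c2@6, authorship .........
After op 3 (insert('k')): buffer="skwjkkexokjyr" (len 13), cursors c1@2 c3@6 c4@6 c2@10, authorship .1..34...2...
After op 4 (insert('a')): buffer="skawjkkaaexokajyr" (len 17), cursors c1@3 c3@9 c4@9 c2@14, authorship .11..3434...22...
After op 5 (move_left): buffer="skawjkkaaexokajyr" (len 17), cursors c1@2 c3@8 c4@8 c2@13, authorship .11..3434...22...
After op 6 (insert('x')): buffer="skxawjkkaxxaexokxajyr" (len 21), cursors c1@3 c3@11 c4@11 c2@17, authorship .111..343344...222...
After op 7 (insert('y')): buffer="skxyawjkkaxxyyaexokxyajyr" (len 25), cursors c1@4 c3@14 c4@14 c2@21, authorship .1111..34334344...2222...
After op 8 (move_left): buffer="skxyawjkkaxxyyaexokxyajyr" (len 25), cursors c1@3 c3@13 c4@13 c2@20, authorship .1111..34334344...2222...

Answer: 3 20 13 13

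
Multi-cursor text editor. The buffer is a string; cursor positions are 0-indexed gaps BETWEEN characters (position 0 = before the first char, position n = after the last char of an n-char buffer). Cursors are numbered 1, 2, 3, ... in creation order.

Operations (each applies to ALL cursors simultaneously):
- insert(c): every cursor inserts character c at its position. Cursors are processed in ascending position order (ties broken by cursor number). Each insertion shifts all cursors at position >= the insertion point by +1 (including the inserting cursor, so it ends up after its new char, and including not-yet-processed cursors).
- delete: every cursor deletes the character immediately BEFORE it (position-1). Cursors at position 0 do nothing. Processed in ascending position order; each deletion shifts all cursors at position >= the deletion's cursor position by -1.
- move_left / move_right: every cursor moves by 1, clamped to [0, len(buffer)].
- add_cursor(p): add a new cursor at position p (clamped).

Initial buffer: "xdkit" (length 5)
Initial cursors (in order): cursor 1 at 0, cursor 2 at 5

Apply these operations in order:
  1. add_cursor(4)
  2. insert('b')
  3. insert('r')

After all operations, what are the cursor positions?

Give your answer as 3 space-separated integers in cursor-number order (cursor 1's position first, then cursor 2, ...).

After op 1 (add_cursor(4)): buffer="xdkit" (len 5), cursors c1@0 c3@4 c2@5, authorship .....
After op 2 (insert('b')): buffer="bxdkibtb" (len 8), cursors c1@1 c3@6 c2@8, authorship 1....3.2
After op 3 (insert('r')): buffer="brxdkibrtbr" (len 11), cursors c1@2 c3@8 c2@11, authorship 11....33.22

Answer: 2 11 8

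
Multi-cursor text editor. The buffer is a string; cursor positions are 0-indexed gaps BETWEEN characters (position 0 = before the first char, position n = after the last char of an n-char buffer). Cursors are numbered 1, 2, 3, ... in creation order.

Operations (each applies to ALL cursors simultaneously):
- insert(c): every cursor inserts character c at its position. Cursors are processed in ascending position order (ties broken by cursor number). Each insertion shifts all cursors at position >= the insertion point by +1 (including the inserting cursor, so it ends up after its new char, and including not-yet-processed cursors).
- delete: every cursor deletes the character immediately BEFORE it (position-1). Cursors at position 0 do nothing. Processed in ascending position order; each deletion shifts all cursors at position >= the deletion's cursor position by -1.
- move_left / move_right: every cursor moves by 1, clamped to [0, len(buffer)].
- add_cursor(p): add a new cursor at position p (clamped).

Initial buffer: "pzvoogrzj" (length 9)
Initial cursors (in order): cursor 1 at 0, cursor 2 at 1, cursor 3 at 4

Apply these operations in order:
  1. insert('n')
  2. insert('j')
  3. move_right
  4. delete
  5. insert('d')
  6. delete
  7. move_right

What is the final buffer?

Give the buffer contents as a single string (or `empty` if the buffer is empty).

Answer: njnjvonjgrzj

Derivation:
After op 1 (insert('n')): buffer="npnzvonogrzj" (len 12), cursors c1@1 c2@3 c3@7, authorship 1.2...3.....
After op 2 (insert('j')): buffer="njpnjzvonjogrzj" (len 15), cursors c1@2 c2@5 c3@10, authorship 11.22...33.....
After op 3 (move_right): buffer="njpnjzvonjogrzj" (len 15), cursors c1@3 c2@6 c3@11, authorship 11.22...33.....
After op 4 (delete): buffer="njnjvonjgrzj" (len 12), cursors c1@2 c2@4 c3@8, authorship 1122..33....
After op 5 (insert('d')): buffer="njdnjdvonjdgrzj" (len 15), cursors c1@3 c2@6 c3@11, authorship 111222..333....
After op 6 (delete): buffer="njnjvonjgrzj" (len 12), cursors c1@2 c2@4 c3@8, authorship 1122..33....
After op 7 (move_right): buffer="njnjvonjgrzj" (len 12), cursors c1@3 c2@5 c3@9, authorship 1122..33....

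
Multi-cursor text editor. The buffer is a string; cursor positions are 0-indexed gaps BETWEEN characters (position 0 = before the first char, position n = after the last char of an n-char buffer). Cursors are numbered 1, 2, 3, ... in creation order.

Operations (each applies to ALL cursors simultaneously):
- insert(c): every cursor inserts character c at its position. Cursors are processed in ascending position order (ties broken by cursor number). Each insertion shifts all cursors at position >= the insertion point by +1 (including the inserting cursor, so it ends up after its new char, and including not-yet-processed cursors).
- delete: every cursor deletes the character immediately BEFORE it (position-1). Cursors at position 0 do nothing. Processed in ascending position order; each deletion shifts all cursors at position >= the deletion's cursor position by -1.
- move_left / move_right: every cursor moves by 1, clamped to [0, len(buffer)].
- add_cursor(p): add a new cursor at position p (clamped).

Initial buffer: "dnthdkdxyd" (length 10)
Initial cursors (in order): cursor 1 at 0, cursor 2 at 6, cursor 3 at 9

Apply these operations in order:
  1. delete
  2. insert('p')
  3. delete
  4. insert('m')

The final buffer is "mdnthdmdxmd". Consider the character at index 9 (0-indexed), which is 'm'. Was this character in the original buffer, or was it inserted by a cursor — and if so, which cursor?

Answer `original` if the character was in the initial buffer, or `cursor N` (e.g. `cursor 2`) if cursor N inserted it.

After op 1 (delete): buffer="dnthddxd" (len 8), cursors c1@0 c2@5 c3@7, authorship ........
After op 2 (insert('p')): buffer="pdnthdpdxpd" (len 11), cursors c1@1 c2@7 c3@10, authorship 1.....2..3.
After op 3 (delete): buffer="dnthddxd" (len 8), cursors c1@0 c2@5 c3@7, authorship ........
After op 4 (insert('m')): buffer="mdnthdmdxmd" (len 11), cursors c1@1 c2@7 c3@10, authorship 1.....2..3.
Authorship (.=original, N=cursor N): 1 . . . . . 2 . . 3 .
Index 9: author = 3

Answer: cursor 3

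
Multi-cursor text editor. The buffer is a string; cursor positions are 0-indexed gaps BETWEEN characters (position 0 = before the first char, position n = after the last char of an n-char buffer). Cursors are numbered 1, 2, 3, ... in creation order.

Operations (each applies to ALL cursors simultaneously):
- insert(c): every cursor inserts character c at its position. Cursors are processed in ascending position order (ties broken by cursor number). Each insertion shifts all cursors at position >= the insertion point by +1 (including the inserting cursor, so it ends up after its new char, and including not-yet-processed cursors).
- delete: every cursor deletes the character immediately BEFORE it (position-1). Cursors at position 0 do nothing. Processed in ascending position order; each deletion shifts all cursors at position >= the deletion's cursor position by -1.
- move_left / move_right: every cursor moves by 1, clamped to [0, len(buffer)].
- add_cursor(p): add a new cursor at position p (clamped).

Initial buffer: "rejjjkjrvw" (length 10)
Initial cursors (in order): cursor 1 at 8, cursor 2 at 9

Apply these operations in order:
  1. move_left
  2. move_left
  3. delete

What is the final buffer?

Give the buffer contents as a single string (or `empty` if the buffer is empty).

After op 1 (move_left): buffer="rejjjkjrvw" (len 10), cursors c1@7 c2@8, authorship ..........
After op 2 (move_left): buffer="rejjjkjrvw" (len 10), cursors c1@6 c2@7, authorship ..........
After op 3 (delete): buffer="rejjjrvw" (len 8), cursors c1@5 c2@5, authorship ........

Answer: rejjjrvw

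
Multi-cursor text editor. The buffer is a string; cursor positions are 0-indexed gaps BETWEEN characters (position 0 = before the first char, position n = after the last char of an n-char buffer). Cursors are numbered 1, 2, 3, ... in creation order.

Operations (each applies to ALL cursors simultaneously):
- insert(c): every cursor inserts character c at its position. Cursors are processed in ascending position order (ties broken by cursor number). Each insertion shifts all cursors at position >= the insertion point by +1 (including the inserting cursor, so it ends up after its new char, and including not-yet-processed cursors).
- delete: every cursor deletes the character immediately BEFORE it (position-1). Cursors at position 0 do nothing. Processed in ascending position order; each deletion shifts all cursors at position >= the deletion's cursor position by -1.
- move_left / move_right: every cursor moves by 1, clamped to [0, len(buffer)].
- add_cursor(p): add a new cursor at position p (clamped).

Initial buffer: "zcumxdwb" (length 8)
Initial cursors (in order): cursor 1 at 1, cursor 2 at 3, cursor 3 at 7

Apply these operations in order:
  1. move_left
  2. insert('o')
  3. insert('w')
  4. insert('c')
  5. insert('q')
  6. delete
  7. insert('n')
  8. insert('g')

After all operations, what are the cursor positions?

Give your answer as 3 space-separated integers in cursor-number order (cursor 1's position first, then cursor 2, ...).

Answer: 5 12 21

Derivation:
After op 1 (move_left): buffer="zcumxdwb" (len 8), cursors c1@0 c2@2 c3@6, authorship ........
After op 2 (insert('o')): buffer="ozcoumxdowb" (len 11), cursors c1@1 c2@4 c3@9, authorship 1..2....3..
After op 3 (insert('w')): buffer="owzcowumxdowwb" (len 14), cursors c1@2 c2@6 c3@12, authorship 11..22....33..
After op 4 (insert('c')): buffer="owczcowcumxdowcwb" (len 17), cursors c1@3 c2@8 c3@15, authorship 111..222....333..
After op 5 (insert('q')): buffer="owcqzcowcqumxdowcqwb" (len 20), cursors c1@4 c2@10 c3@18, authorship 1111..2222....3333..
After op 6 (delete): buffer="owczcowcumxdowcwb" (len 17), cursors c1@3 c2@8 c3@15, authorship 111..222....333..
After op 7 (insert('n')): buffer="owcnzcowcnumxdowcnwb" (len 20), cursors c1@4 c2@10 c3@18, authorship 1111..2222....3333..
After op 8 (insert('g')): buffer="owcngzcowcngumxdowcngwb" (len 23), cursors c1@5 c2@12 c3@21, authorship 11111..22222....33333..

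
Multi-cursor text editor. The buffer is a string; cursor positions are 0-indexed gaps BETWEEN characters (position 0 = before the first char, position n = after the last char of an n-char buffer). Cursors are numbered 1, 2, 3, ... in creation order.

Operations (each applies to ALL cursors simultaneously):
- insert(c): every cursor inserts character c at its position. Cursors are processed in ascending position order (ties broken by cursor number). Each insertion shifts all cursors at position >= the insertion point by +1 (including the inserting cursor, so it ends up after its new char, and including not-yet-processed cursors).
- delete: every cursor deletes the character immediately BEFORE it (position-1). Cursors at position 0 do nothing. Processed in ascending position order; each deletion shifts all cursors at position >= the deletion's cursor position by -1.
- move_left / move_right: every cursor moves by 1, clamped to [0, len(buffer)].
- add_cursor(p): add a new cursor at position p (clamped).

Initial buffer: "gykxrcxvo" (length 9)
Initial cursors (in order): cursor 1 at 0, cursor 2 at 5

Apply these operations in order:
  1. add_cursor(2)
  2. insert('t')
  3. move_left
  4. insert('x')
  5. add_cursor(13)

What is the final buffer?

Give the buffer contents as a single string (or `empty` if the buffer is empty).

Answer: xtgyxtkxrxtcxvo

Derivation:
After op 1 (add_cursor(2)): buffer="gykxrcxvo" (len 9), cursors c1@0 c3@2 c2@5, authorship .........
After op 2 (insert('t')): buffer="tgytkxrtcxvo" (len 12), cursors c1@1 c3@4 c2@8, authorship 1..3...2....
After op 3 (move_left): buffer="tgytkxrtcxvo" (len 12), cursors c1@0 c3@3 c2@7, authorship 1..3...2....
After op 4 (insert('x')): buffer="xtgyxtkxrxtcxvo" (len 15), cursors c1@1 c3@5 c2@10, authorship 11..33...22....
After op 5 (add_cursor(13)): buffer="xtgyxtkxrxtcxvo" (len 15), cursors c1@1 c3@5 c2@10 c4@13, authorship 11..33...22....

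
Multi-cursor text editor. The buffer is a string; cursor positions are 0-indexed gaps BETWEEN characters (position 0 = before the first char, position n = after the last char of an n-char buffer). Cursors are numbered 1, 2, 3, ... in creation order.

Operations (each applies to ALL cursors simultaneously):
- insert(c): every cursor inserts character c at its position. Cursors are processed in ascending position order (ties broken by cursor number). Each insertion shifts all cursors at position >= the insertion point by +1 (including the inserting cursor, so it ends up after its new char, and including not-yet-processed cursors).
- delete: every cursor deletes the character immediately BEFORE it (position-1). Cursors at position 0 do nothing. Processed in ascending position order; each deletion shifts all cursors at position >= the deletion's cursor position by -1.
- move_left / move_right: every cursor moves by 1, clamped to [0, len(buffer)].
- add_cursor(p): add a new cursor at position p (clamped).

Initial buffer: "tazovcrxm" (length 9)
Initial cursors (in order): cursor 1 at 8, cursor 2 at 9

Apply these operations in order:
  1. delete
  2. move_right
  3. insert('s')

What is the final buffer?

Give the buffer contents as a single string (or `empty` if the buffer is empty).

After op 1 (delete): buffer="tazovcr" (len 7), cursors c1@7 c2@7, authorship .......
After op 2 (move_right): buffer="tazovcr" (len 7), cursors c1@7 c2@7, authorship .......
After op 3 (insert('s')): buffer="tazovcrss" (len 9), cursors c1@9 c2@9, authorship .......12

Answer: tazovcrss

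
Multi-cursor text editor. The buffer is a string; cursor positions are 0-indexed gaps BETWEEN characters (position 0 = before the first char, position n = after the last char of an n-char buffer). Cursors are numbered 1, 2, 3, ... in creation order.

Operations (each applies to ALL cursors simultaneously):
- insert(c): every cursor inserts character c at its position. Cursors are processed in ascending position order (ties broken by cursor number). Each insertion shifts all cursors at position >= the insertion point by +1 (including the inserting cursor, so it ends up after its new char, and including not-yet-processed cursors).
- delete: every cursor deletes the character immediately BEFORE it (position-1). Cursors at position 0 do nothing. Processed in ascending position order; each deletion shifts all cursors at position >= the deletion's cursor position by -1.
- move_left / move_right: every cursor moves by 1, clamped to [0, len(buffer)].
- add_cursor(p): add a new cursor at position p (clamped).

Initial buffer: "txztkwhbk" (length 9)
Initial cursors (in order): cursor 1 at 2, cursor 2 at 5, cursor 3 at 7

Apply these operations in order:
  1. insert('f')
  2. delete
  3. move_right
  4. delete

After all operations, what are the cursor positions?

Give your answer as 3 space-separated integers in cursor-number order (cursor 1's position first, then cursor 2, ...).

Answer: 2 4 5

Derivation:
After op 1 (insert('f')): buffer="txfztkfwhfbk" (len 12), cursors c1@3 c2@7 c3@10, authorship ..1...2..3..
After op 2 (delete): buffer="txztkwhbk" (len 9), cursors c1@2 c2@5 c3@7, authorship .........
After op 3 (move_right): buffer="txztkwhbk" (len 9), cursors c1@3 c2@6 c3@8, authorship .........
After op 4 (delete): buffer="txtkhk" (len 6), cursors c1@2 c2@4 c3@5, authorship ......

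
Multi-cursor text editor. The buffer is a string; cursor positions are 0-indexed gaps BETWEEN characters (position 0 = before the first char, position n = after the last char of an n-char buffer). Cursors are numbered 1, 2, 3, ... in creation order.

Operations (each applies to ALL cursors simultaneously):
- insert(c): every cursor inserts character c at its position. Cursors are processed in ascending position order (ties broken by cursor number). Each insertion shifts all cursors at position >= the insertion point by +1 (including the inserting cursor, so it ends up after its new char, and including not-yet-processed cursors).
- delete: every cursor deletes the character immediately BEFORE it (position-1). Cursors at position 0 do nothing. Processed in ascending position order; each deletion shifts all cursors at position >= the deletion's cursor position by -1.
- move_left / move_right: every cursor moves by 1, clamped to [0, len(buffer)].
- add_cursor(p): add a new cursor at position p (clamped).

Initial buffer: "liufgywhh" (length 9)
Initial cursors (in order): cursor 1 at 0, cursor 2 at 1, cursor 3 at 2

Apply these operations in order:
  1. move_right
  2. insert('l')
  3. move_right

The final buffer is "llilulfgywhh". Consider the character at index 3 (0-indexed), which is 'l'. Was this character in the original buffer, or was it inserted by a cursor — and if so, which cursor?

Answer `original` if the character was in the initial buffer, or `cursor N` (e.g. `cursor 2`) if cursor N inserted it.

After op 1 (move_right): buffer="liufgywhh" (len 9), cursors c1@1 c2@2 c3@3, authorship .........
After op 2 (insert('l')): buffer="llilulfgywhh" (len 12), cursors c1@2 c2@4 c3@6, authorship .1.2.3......
After op 3 (move_right): buffer="llilulfgywhh" (len 12), cursors c1@3 c2@5 c3@7, authorship .1.2.3......
Authorship (.=original, N=cursor N): . 1 . 2 . 3 . . . . . .
Index 3: author = 2

Answer: cursor 2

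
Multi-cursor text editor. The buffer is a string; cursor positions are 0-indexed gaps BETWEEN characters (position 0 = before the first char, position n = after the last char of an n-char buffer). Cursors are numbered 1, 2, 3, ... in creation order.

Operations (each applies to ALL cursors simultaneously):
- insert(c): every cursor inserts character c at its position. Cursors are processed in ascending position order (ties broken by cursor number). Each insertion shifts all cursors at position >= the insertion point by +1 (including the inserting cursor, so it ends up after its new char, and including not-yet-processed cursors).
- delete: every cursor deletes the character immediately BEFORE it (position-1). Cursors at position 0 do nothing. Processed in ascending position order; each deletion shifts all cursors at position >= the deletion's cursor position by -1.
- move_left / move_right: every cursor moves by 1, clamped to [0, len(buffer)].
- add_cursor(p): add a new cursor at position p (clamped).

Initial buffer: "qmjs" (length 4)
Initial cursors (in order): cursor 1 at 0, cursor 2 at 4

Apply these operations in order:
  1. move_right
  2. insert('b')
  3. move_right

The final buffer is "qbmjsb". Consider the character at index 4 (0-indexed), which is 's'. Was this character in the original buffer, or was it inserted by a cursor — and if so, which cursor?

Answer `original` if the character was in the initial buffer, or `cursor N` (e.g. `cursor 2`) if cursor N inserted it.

After op 1 (move_right): buffer="qmjs" (len 4), cursors c1@1 c2@4, authorship ....
After op 2 (insert('b')): buffer="qbmjsb" (len 6), cursors c1@2 c2@6, authorship .1...2
After op 3 (move_right): buffer="qbmjsb" (len 6), cursors c1@3 c2@6, authorship .1...2
Authorship (.=original, N=cursor N): . 1 . . . 2
Index 4: author = original

Answer: original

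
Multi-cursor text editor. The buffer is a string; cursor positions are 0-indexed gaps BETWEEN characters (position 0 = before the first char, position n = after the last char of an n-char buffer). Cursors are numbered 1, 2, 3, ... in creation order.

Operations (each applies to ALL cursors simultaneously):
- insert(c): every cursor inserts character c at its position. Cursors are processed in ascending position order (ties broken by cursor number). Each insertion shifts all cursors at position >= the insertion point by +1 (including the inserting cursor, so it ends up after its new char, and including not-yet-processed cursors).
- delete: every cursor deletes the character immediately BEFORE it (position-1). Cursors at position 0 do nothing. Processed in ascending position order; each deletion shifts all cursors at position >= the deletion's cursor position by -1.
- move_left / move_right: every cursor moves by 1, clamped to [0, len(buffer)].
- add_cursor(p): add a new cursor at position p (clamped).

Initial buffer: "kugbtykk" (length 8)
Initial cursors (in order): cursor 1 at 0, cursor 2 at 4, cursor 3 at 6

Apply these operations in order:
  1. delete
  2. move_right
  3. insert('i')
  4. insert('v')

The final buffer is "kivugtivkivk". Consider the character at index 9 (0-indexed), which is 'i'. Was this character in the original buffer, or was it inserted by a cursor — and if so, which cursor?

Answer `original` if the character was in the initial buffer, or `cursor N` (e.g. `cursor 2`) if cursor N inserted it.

After op 1 (delete): buffer="kugtkk" (len 6), cursors c1@0 c2@3 c3@4, authorship ......
After op 2 (move_right): buffer="kugtkk" (len 6), cursors c1@1 c2@4 c3@5, authorship ......
After op 3 (insert('i')): buffer="kiugtikik" (len 9), cursors c1@2 c2@6 c3@8, authorship .1...2.3.
After op 4 (insert('v')): buffer="kivugtivkivk" (len 12), cursors c1@3 c2@8 c3@11, authorship .11...22.33.
Authorship (.=original, N=cursor N): . 1 1 . . . 2 2 . 3 3 .
Index 9: author = 3

Answer: cursor 3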